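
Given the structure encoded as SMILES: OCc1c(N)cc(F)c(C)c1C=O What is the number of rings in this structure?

In SMILES, each pair of matching ring-closure digits denotes one ring-closing bond; the number of such bonds equals the number of independent rings.
Ring-closure bonds here: 1.

1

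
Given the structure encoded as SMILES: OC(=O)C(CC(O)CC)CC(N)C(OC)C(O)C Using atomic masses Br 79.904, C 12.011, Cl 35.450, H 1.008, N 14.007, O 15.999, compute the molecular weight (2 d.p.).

263.33 g/mol

First, the molecular formula is C12H25NO5 (counting implicit H from valence).
  C: 12 × 12.011 = 144.132
  H: 25 × 1.008 = 25.200
  N: 1 × 14.007 = 14.007
  O: 5 × 15.999 = 79.995
Sum: 12×12.011 + 25×1.008 + 1×14.007 + 5×15.999 = 263.334 → 263.33 g/mol.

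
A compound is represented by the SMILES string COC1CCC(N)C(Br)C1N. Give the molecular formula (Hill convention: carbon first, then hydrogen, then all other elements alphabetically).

C7H15BrN2O

Walk through each heavy atom and fill implicit hydrogens from standard valence (C 4, N 3, O 2, S 2, halogen 1):
  atom 1: C, bond orders sum to 1 (valence 4) → 3 H
  atom 2: O, bond orders sum to 2 (valence 2) → 0 H
  atom 3: C, bond orders sum to 3 (valence 4) → 1 H
  atom 4: C, bond orders sum to 2 (valence 4) → 2 H
  atom 5: C, bond orders sum to 2 (valence 4) → 2 H
  atom 6: C, bond orders sum to 3 (valence 4) → 1 H
  atom 7: N, bond orders sum to 1 (valence 3) → 2 H
  atom 8: C, bond orders sum to 3 (valence 4) → 1 H
  atom 9: Br (halogen, monovalent) → 0 H
  atom 10: C, bond orders sum to 3 (valence 4) → 1 H
  atom 11: N, bond orders sum to 1 (valence 3) → 2 H
Totals → C:7, H:15, Br:1, N:2, O:1.
In Hill order: C7H15BrN2O.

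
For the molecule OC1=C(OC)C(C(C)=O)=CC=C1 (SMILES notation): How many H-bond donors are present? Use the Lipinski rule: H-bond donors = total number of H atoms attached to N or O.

1

Donors: find every N or O and count the H atoms it carries.
  atom 1 (O): bond orders sum to 1 → 1 H
  atom 4 (O): bond orders sum to 2 → 0 H
  atom 9 (O): bond orders sum to 2 → 0 H
Lipinski HBD = 1.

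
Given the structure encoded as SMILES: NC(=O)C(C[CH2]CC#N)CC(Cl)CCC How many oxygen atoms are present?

Scan the SMILES for O atoms (remember two-letter symbols like Cl and Br are single atoms).
Oxygen count: 1.

1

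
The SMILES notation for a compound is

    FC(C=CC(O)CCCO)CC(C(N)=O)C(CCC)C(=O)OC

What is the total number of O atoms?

5

Scan the SMILES for O atoms (remember two-letter symbols like Cl and Br are single atoms).
Oxygen count: 5.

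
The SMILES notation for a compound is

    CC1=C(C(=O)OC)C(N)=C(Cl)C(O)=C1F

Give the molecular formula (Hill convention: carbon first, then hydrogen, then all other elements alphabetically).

C9H9ClFNO3

Walk through each heavy atom and fill implicit hydrogens from standard valence (C 4, N 3, O 2, S 2, halogen 1):
  atom 1: C, bond orders sum to 1 (valence 4) → 3 H
  atom 2: C, bond orders sum to 4 (valence 4) → 0 H
  atom 3: C, bond orders sum to 4 (valence 4) → 0 H
  atom 4: C, bond orders sum to 4 (valence 4) → 0 H
  atom 5: O, bond orders sum to 2 (valence 2) → 0 H
  atom 6: O, bond orders sum to 2 (valence 2) → 0 H
  atom 7: C, bond orders sum to 1 (valence 4) → 3 H
  atom 8: C, bond orders sum to 4 (valence 4) → 0 H
  atom 9: N, bond orders sum to 1 (valence 3) → 2 H
  atom 10: C, bond orders sum to 4 (valence 4) → 0 H
  atom 11: Cl (halogen, monovalent) → 0 H
  atom 12: C, bond orders sum to 4 (valence 4) → 0 H
  atom 13: O, bond orders sum to 1 (valence 2) → 1 H
  atom 14: C, bond orders sum to 4 (valence 4) → 0 H
  atom 15: F (halogen, monovalent) → 0 H
Totals → C:9, H:9, Cl:1, F:1, N:1, O:3.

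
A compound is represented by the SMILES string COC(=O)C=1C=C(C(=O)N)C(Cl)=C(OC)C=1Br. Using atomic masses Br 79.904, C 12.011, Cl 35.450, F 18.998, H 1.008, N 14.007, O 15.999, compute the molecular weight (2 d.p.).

First, the molecular formula is C10H9BrClNO4 (counting implicit H from valence).
  Br: 1 × 79.904 = 79.904
  C: 10 × 12.011 = 120.110
  Cl: 1 × 35.450 = 35.450
  H: 9 × 1.008 = 9.072
  N: 1 × 14.007 = 14.007
  O: 4 × 15.999 = 63.996
Sum: 1×79.904 + 10×12.011 + 1×35.450 + 9×1.008 + 1×14.007 + 4×15.999 = 322.539 → 322.54 g/mol.

322.54 g/mol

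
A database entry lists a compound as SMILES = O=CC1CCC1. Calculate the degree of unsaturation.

Degree of unsaturation = (number of rings) + (number of π bonds).
Ring closures in the SMILES: 1.
π bonds: 1 double bond (each 1 DoU) → 1 DoU from unsaturation.
Total DoU = 1 + 1 = 2.

2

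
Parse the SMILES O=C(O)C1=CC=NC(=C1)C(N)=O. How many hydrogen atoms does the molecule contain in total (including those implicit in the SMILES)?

Walk through each heavy atom and fill implicit hydrogens from standard valence (C 4, N 3, O 2, S 2, halogen 1):
  atom 1: O, bond orders sum to 2 (valence 2) → 0 H
  atom 2: C, bond orders sum to 4 (valence 4) → 0 H
  atom 3: O, bond orders sum to 1 (valence 2) → 1 H
  atom 4: C, bond orders sum to 4 (valence 4) → 0 H
  atom 5: C, bond orders sum to 3 (valence 4) → 1 H
  atom 6: C, bond orders sum to 3 (valence 4) → 1 H
  atom 7: N, bond orders sum to 3 (valence 3) → 0 H
  atom 8: C, bond orders sum to 4 (valence 4) → 0 H
  atom 9: C, bond orders sum to 3 (valence 4) → 1 H
  atom 10: C, bond orders sum to 4 (valence 4) → 0 H
  atom 11: N, bond orders sum to 1 (valence 3) → 2 H
  atom 12: O, bond orders sum to 2 (valence 2) → 0 H
Total hydrogens: 6.

6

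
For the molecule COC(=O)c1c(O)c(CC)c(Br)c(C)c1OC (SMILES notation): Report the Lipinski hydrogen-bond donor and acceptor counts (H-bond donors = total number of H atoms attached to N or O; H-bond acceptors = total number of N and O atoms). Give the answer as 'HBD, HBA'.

Donors: find every N or O and count the H atoms it carries.
  atom 2 (O): bond orders sum to 2 → 0 H
  atom 4 (O): bond orders sum to 2 → 0 H
  atom 7 (O): bond orders sum to 1 → 1 H
  atom 16 (O): bond orders sum to 2 → 0 H
Lipinski HBD = 1.
Acceptors: N atoms = 0, O atoms = 4 → HBA = 4.

1, 4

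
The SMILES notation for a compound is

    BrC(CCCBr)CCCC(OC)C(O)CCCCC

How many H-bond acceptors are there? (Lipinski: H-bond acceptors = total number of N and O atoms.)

2

N atoms: 0; O atoms: 2.
Lipinski HBA = 0 + 2 = 2.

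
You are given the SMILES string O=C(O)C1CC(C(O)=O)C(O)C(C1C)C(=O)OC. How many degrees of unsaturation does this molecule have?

Degree of unsaturation = (number of rings) + (number of π bonds).
Ring closures in the SMILES: 1.
π bonds: 3 double bonds (each 1 DoU) → 3 DoU from unsaturation.
Total DoU = 1 + 3 = 4.

4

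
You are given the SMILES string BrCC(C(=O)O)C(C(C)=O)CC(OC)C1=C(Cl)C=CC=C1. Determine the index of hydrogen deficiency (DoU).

Degree of unsaturation = (number of rings) + (number of π bonds).
Ring closures in the SMILES: 1.
π bonds: 5 double bonds (each 1 DoU) → 5 DoU from unsaturation.
Total DoU = 1 + 5 = 6.

6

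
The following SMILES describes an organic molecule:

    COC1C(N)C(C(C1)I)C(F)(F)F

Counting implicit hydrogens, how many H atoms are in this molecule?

Walk through each heavy atom and fill implicit hydrogens from standard valence (C 4, N 3, O 2, S 2, halogen 1):
  atom 1: C, bond orders sum to 1 (valence 4) → 3 H
  atom 2: O, bond orders sum to 2 (valence 2) → 0 H
  atom 3: C, bond orders sum to 3 (valence 4) → 1 H
  atom 4: C, bond orders sum to 3 (valence 4) → 1 H
  atom 5: N, bond orders sum to 1 (valence 3) → 2 H
  atom 6: C, bond orders sum to 3 (valence 4) → 1 H
  atom 7: C, bond orders sum to 3 (valence 4) → 1 H
  atom 8: C, bond orders sum to 2 (valence 4) → 2 H
  atom 9: I (halogen, monovalent) → 0 H
  atom 10: C, bond orders sum to 4 (valence 4) → 0 H
  atom 11: F (halogen, monovalent) → 0 H
  atom 12: F (halogen, monovalent) → 0 H
  atom 13: F (halogen, monovalent) → 0 H
Total hydrogens: 11.

11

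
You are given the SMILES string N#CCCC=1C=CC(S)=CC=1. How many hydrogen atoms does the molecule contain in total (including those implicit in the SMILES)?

Walk through each heavy atom and fill implicit hydrogens from standard valence (C 4, N 3, O 2, S 2, halogen 1):
  atom 1: N, bond orders sum to 3 (valence 3) → 0 H
  atom 2: C, bond orders sum to 4 (valence 4) → 0 H
  atom 3: C, bond orders sum to 2 (valence 4) → 2 H
  atom 4: C, bond orders sum to 2 (valence 4) → 2 H
  atom 5: C, bond orders sum to 4 (valence 4) → 0 H
  atom 6: C, bond orders sum to 3 (valence 4) → 1 H
  atom 7: C, bond orders sum to 3 (valence 4) → 1 H
  atom 8: C, bond orders sum to 4 (valence 4) → 0 H
  atom 9: S, bond orders sum to 1 (valence 2) → 1 H
  atom 10: C, bond orders sum to 3 (valence 4) → 1 H
  atom 11: C, bond orders sum to 3 (valence 4) → 1 H
Total hydrogens: 9.

9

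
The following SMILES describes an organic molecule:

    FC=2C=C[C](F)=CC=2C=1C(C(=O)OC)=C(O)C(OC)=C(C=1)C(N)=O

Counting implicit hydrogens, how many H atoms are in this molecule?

Walk through each heavy atom and fill implicit hydrogens from standard valence (C 4, N 3, O 2, S 2, halogen 1):
  atom 1: F (halogen, monovalent) → 0 H
  atom 2: C, bond orders sum to 4 (valence 4) → 0 H
  atom 3: C, bond orders sum to 3 (valence 4) → 1 H
  atom 4: C, bond orders sum to 3 (valence 4) → 1 H
  atom 5: C with explicit H count 0
  atom 6: F (halogen, monovalent) → 0 H
  atom 7: C, bond orders sum to 3 (valence 4) → 1 H
  atom 8: C, bond orders sum to 4 (valence 4) → 0 H
  atom 9: C, bond orders sum to 4 (valence 4) → 0 H
  atom 10: C, bond orders sum to 4 (valence 4) → 0 H
  atom 11: C, bond orders sum to 4 (valence 4) → 0 H
  atom 12: O, bond orders sum to 2 (valence 2) → 0 H
  atom 13: O, bond orders sum to 2 (valence 2) → 0 H
  atom 14: C, bond orders sum to 1 (valence 4) → 3 H
  atom 15: C, bond orders sum to 4 (valence 4) → 0 H
  atom 16: O, bond orders sum to 1 (valence 2) → 1 H
  atom 17: C, bond orders sum to 4 (valence 4) → 0 H
  atom 18: O, bond orders sum to 2 (valence 2) → 0 H
  atom 19: C, bond orders sum to 1 (valence 4) → 3 H
  atom 20: C, bond orders sum to 4 (valence 4) → 0 H
  atom 21: C, bond orders sum to 3 (valence 4) → 1 H
  atom 22: C, bond orders sum to 4 (valence 4) → 0 H
  atom 23: N, bond orders sum to 1 (valence 3) → 2 H
  atom 24: O, bond orders sum to 2 (valence 2) → 0 H
Total hydrogens: 13.

13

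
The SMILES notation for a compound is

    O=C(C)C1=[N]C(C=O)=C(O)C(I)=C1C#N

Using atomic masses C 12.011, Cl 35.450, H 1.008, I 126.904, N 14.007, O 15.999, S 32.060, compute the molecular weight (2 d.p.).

First, the molecular formula is C9H5IN2O3 (counting implicit H from valence).
  C: 9 × 12.011 = 108.099
  H: 5 × 1.008 = 5.040
  I: 1 × 126.904 = 126.904
  N: 2 × 14.007 = 28.014
  O: 3 × 15.999 = 47.997
Sum: 9×12.011 + 5×1.008 + 1×126.904 + 2×14.007 + 3×15.999 = 316.054 → 316.05 g/mol.

316.05 g/mol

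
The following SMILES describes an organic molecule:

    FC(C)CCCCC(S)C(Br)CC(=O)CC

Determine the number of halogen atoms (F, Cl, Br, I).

2

Halogen atoms appear at heavy-atom positions 1, 11 (1×Br, 1×F).
Other groups present: 1 ketone, 1 thiol.
Halogen count: 2.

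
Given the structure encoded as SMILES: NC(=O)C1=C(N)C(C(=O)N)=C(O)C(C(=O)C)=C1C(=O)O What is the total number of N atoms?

3

Scan the SMILES for N atoms (remember two-letter symbols like Cl and Br are single atoms).
Nitrogen count: 3.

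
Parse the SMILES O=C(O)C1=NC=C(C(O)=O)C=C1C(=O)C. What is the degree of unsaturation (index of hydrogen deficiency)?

7

Molecular formula: C9H7NO5.
DoU = (2C + 2 + N − H − X) / 2, where X is the halogen count and O/S are ignored.
    = (2·9 + 2 + 1 − 7 − 0) / 2 = 14 / 2 = 7.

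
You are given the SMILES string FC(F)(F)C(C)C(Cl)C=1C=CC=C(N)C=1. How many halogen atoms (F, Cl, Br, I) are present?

4

Halogen atoms appear at heavy-atom positions 1, 3, 4, 8 (1×Cl, 3×F).
Other groups present: 1 primary amine.
Halogen count: 4.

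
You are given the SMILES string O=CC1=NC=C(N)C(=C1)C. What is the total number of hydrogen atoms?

8

Walk through each heavy atom and fill implicit hydrogens from standard valence (C 4, N 3, O 2, S 2, halogen 1):
  atom 1: O, bond orders sum to 2 (valence 2) → 0 H
  atom 2: C, bond orders sum to 3 (valence 4) → 1 H
  atom 3: C, bond orders sum to 4 (valence 4) → 0 H
  atom 4: N, bond orders sum to 3 (valence 3) → 0 H
  atom 5: C, bond orders sum to 3 (valence 4) → 1 H
  atom 6: C, bond orders sum to 4 (valence 4) → 0 H
  atom 7: N, bond orders sum to 1 (valence 3) → 2 H
  atom 8: C, bond orders sum to 4 (valence 4) → 0 H
  atom 9: C, bond orders sum to 3 (valence 4) → 1 H
  atom 10: C, bond orders sum to 1 (valence 4) → 3 H
Total hydrogens: 8.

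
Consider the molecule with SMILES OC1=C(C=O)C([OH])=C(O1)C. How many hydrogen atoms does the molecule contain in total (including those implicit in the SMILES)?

Walk through each heavy atom and fill implicit hydrogens from standard valence (C 4, N 3, O 2, S 2, halogen 1):
  atom 1: O, bond orders sum to 1 (valence 2) → 1 H
  atom 2: C, bond orders sum to 4 (valence 4) → 0 H
  atom 3: C, bond orders sum to 4 (valence 4) → 0 H
  atom 4: C, bond orders sum to 3 (valence 4) → 1 H
  atom 5: O, bond orders sum to 2 (valence 2) → 0 H
  atom 6: C, bond orders sum to 4 (valence 4) → 0 H
  atom 7: O with explicit H count 1
  atom 8: C, bond orders sum to 4 (valence 4) → 0 H
  atom 9: O, bond orders sum to 2 (valence 2) → 0 H
  atom 10: C, bond orders sum to 1 (valence 4) → 3 H
Total hydrogens: 6.

6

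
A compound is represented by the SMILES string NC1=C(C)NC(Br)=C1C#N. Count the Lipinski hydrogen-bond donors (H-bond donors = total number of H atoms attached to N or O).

3

Donors: find every N or O and count the H atoms it carries.
  atom 1 (N): bond orders sum to 1 → 2 H
  atom 5 (N): bond orders sum to 2 → 1 H
  atom 10 (N): bond orders sum to 3 → 0 H
Lipinski HBD = 3.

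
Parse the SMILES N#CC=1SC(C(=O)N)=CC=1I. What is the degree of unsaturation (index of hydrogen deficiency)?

6

Molecular formula: C6H3IN2OS.
DoU = (2C + 2 + N − H − X) / 2, where X is the halogen count and O/S are ignored.
    = (2·6 + 2 + 2 − 3 − 1) / 2 = 12 / 2 = 6.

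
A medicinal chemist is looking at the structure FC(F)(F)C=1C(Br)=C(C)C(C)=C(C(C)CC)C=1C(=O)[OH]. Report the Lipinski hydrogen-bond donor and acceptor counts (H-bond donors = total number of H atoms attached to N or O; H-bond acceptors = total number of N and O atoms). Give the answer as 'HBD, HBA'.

1, 2

Donors: find every N or O and count the H atoms it carries.
  atom 19 (O): bond orders sum to 2 → 0 H
  atom 20 (O): bond orders sum to 1 → 1 H
Lipinski HBD = 1.
Acceptors: N atoms = 0, O atoms = 2 → HBA = 2.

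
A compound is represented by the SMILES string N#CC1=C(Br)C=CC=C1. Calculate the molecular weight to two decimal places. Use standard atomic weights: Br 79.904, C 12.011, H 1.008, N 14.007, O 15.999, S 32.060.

First, the molecular formula is C7H4BrN (counting implicit H from valence).
  Br: 1 × 79.904 = 79.904
  C: 7 × 12.011 = 84.077
  H: 4 × 1.008 = 4.032
  N: 1 × 14.007 = 14.007
Sum: 1×79.904 + 7×12.011 + 4×1.008 + 1×14.007 = 182.020 → 182.02 g/mol.

182.02 g/mol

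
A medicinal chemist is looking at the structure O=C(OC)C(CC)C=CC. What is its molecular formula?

Walk through each heavy atom and fill implicit hydrogens from standard valence (C 4, N 3, O 2, S 2, halogen 1):
  atom 1: O, bond orders sum to 2 (valence 2) → 0 H
  atom 2: C, bond orders sum to 4 (valence 4) → 0 H
  atom 3: O, bond orders sum to 2 (valence 2) → 0 H
  atom 4: C, bond orders sum to 1 (valence 4) → 3 H
  atom 5: C, bond orders sum to 3 (valence 4) → 1 H
  atom 6: C, bond orders sum to 2 (valence 4) → 2 H
  atom 7: C, bond orders sum to 1 (valence 4) → 3 H
  atom 8: C, bond orders sum to 3 (valence 4) → 1 H
  atom 9: C, bond orders sum to 3 (valence 4) → 1 H
  atom 10: C, bond orders sum to 1 (valence 4) → 3 H
Totals → C:8, H:14, O:2.

C8H14O2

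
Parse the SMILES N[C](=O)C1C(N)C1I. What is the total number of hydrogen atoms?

Walk through each heavy atom and fill implicit hydrogens from standard valence (C 4, N 3, O 2, S 2, halogen 1):
  atom 1: N, bond orders sum to 1 (valence 3) → 2 H
  atom 2: C with explicit H count 0
  atom 3: O, bond orders sum to 2 (valence 2) → 0 H
  atom 4: C, bond orders sum to 3 (valence 4) → 1 H
  atom 5: C, bond orders sum to 3 (valence 4) → 1 H
  atom 6: N, bond orders sum to 1 (valence 3) → 2 H
  atom 7: C, bond orders sum to 3 (valence 4) → 1 H
  atom 8: I (halogen, monovalent) → 0 H
Total hydrogens: 7.

7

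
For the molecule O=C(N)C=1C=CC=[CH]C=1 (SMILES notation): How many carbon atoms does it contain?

Count every carbon token in the SMILES (each C, including those in ring-closure positions and inside branches).
Carbon count: 7.

7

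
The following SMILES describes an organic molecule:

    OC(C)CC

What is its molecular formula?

Walk through each heavy atom and fill implicit hydrogens from standard valence (C 4, N 3, O 2, S 2, halogen 1):
  atom 1: O, bond orders sum to 1 (valence 2) → 1 H
  atom 2: C, bond orders sum to 3 (valence 4) → 1 H
  atom 3: C, bond orders sum to 1 (valence 4) → 3 H
  atom 4: C, bond orders sum to 2 (valence 4) → 2 H
  atom 5: C, bond orders sum to 1 (valence 4) → 3 H
Totals → C:4, H:10, O:1.
In Hill order: C4H10O.

C4H10O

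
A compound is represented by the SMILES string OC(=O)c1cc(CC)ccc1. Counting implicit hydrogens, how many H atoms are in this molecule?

10

Walk through each heavy atom and fill implicit hydrogens from standard valence (C 4, N 3, O 2, S 2, halogen 1); for lowercase aromatic atoms, an aromatic c carries 1 H when it has two neighbours and 0 H with three, and aromatic n carries 0 H:
  atom 1: O, bond orders sum to 1 (valence 2) → 1 H
  atom 2: C, bond orders sum to 4 (valence 4) → 0 H
  atom 3: O, bond orders sum to 2 (valence 2) → 0 H
  atom 4: aromatic c, 3 neighbours → 0 H
  atom 5: aromatic c, 2 neighbours → 1 H
  atom 6: aromatic c, 3 neighbours → 0 H
  atom 7: C, bond orders sum to 2 (valence 4) → 2 H
  atom 8: C, bond orders sum to 1 (valence 4) → 3 H
  atom 9: aromatic c, 2 neighbours → 1 H
  atom 10: aromatic c, 2 neighbours → 1 H
  atom 11: aromatic c, 2 neighbours → 1 H
Total hydrogens: 10.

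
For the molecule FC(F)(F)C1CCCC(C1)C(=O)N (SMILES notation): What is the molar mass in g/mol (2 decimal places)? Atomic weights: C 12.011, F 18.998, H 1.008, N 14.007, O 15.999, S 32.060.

First, the molecular formula is C8H12F3NO (counting implicit H from valence).
  C: 8 × 12.011 = 96.088
  F: 3 × 18.998 = 56.994
  H: 12 × 1.008 = 12.096
  N: 1 × 14.007 = 14.007
  O: 1 × 15.999 = 15.999
Sum: 8×12.011 + 3×18.998 + 12×1.008 + 1×14.007 + 1×15.999 = 195.184 → 195.18 g/mol.

195.18 g/mol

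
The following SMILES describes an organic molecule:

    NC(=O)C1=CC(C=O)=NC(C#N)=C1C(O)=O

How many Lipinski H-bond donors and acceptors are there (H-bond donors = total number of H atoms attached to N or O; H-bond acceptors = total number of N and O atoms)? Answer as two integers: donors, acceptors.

3, 7

Donors: find every N or O and count the H atoms it carries.
  atom 1 (N): bond orders sum to 1 → 2 H
  atom 3 (O): bond orders sum to 2 → 0 H
  atom 8 (O): bond orders sum to 2 → 0 H
  atom 9 (N): bond orders sum to 3 → 0 H
  atom 12 (N): bond orders sum to 3 → 0 H
  atom 15 (O): bond orders sum to 1 → 1 H
  atom 16 (O): bond orders sum to 2 → 0 H
Lipinski HBD = 3.
Acceptors: N atoms = 3, O atoms = 4 → HBA = 7.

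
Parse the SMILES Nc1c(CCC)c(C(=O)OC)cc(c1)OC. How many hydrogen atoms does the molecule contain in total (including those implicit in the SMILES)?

Walk through each heavy atom and fill implicit hydrogens from standard valence (C 4, N 3, O 2, S 2, halogen 1); for lowercase aromatic atoms, an aromatic c carries 1 H when it has two neighbours and 0 H with three, and aromatic n carries 0 H:
  atom 1: N, bond orders sum to 1 (valence 3) → 2 H
  atom 2: aromatic c, 3 neighbours → 0 H
  atom 3: aromatic c, 3 neighbours → 0 H
  atom 4: C, bond orders sum to 2 (valence 4) → 2 H
  atom 5: C, bond orders sum to 2 (valence 4) → 2 H
  atom 6: C, bond orders sum to 1 (valence 4) → 3 H
  atom 7: aromatic c, 3 neighbours → 0 H
  atom 8: C, bond orders sum to 4 (valence 4) → 0 H
  atom 9: O, bond orders sum to 2 (valence 2) → 0 H
  atom 10: O, bond orders sum to 2 (valence 2) → 0 H
  atom 11: C, bond orders sum to 1 (valence 4) → 3 H
  atom 12: aromatic c, 2 neighbours → 1 H
  atom 13: aromatic c, 3 neighbours → 0 H
  atom 14: aromatic c, 2 neighbours → 1 H
  atom 15: O, bond orders sum to 2 (valence 2) → 0 H
  atom 16: C, bond orders sum to 1 (valence 4) → 3 H
Total hydrogens: 17.

17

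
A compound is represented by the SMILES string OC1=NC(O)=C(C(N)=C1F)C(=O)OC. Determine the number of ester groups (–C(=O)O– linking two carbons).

1

The ester motif appears at heavy-atom position 11 in the SMILES.
Other groups present: 2 hydroxyl, 1 primary amine.
Ester count: 1.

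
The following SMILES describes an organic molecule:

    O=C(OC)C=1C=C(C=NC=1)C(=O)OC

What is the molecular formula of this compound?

C9H9NO4

Walk through each heavy atom and fill implicit hydrogens from standard valence (C 4, N 3, O 2, S 2, halogen 1):
  atom 1: O, bond orders sum to 2 (valence 2) → 0 H
  atom 2: C, bond orders sum to 4 (valence 4) → 0 H
  atom 3: O, bond orders sum to 2 (valence 2) → 0 H
  atom 4: C, bond orders sum to 1 (valence 4) → 3 H
  atom 5: C, bond orders sum to 4 (valence 4) → 0 H
  atom 6: C, bond orders sum to 3 (valence 4) → 1 H
  atom 7: C, bond orders sum to 4 (valence 4) → 0 H
  atom 8: C, bond orders sum to 3 (valence 4) → 1 H
  atom 9: N, bond orders sum to 3 (valence 3) → 0 H
  atom 10: C, bond orders sum to 3 (valence 4) → 1 H
  atom 11: C, bond orders sum to 4 (valence 4) → 0 H
  atom 12: O, bond orders sum to 2 (valence 2) → 0 H
  atom 13: O, bond orders sum to 2 (valence 2) → 0 H
  atom 14: C, bond orders sum to 1 (valence 4) → 3 H
Totals → C:9, H:9, N:1, O:4.
In Hill order: C9H9NO4.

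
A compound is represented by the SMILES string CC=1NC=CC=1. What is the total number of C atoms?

Count every carbon token in the SMILES (each C, including those in ring-closure positions and inside branches).
Carbon count: 5.

5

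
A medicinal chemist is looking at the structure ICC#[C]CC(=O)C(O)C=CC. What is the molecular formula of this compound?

C9H11IO2

Walk through each heavy atom and fill implicit hydrogens from standard valence (C 4, N 3, O 2, S 2, halogen 1):
  atom 1: I (halogen, monovalent) → 0 H
  atom 2: C, bond orders sum to 2 (valence 4) → 2 H
  atom 3: C, bond orders sum to 4 (valence 4) → 0 H
  atom 4: C with explicit H count 0
  atom 5: C, bond orders sum to 2 (valence 4) → 2 H
  atom 6: C, bond orders sum to 4 (valence 4) → 0 H
  atom 7: O, bond orders sum to 2 (valence 2) → 0 H
  atom 8: C, bond orders sum to 3 (valence 4) → 1 H
  atom 9: O, bond orders sum to 1 (valence 2) → 1 H
  atom 10: C, bond orders sum to 3 (valence 4) → 1 H
  atom 11: C, bond orders sum to 3 (valence 4) → 1 H
  atom 12: C, bond orders sum to 1 (valence 4) → 3 H
Totals → C:9, H:11, I:1, O:2.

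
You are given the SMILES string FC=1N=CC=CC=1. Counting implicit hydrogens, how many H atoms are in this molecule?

Walk through each heavy atom and fill implicit hydrogens from standard valence (C 4, N 3, O 2, S 2, halogen 1):
  atom 1: F (halogen, monovalent) → 0 H
  atom 2: C, bond orders sum to 4 (valence 4) → 0 H
  atom 3: N, bond orders sum to 3 (valence 3) → 0 H
  atom 4: C, bond orders sum to 3 (valence 4) → 1 H
  atom 5: C, bond orders sum to 3 (valence 4) → 1 H
  atom 6: C, bond orders sum to 3 (valence 4) → 1 H
  atom 7: C, bond orders sum to 3 (valence 4) → 1 H
Total hydrogens: 4.

4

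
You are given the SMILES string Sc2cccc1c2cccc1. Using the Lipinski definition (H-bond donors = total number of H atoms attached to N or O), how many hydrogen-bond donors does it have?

Donors: find every N or O and count the H atoms it carries.
  (no N or O atoms present)
Lipinski HBD = 0.

0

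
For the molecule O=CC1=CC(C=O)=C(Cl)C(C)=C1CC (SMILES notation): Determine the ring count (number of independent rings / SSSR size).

In SMILES, each pair of matching ring-closure digits denotes one ring-closing bond; the number of such bonds equals the number of independent rings.
Ring-closure bonds here: 1.

1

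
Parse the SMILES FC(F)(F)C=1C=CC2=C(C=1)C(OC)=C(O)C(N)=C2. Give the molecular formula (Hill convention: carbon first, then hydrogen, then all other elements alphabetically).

Walk through each heavy atom and fill implicit hydrogens from standard valence (C 4, N 3, O 2, S 2, halogen 1):
  atom 1: F (halogen, monovalent) → 0 H
  atom 2: C, bond orders sum to 4 (valence 4) → 0 H
  atom 3: F (halogen, monovalent) → 0 H
  atom 4: F (halogen, monovalent) → 0 H
  atom 5: C, bond orders sum to 4 (valence 4) → 0 H
  atom 6: C, bond orders sum to 3 (valence 4) → 1 H
  atom 7: C, bond orders sum to 3 (valence 4) → 1 H
  atom 8: C, bond orders sum to 4 (valence 4) → 0 H
  atom 9: C, bond orders sum to 4 (valence 4) → 0 H
  atom 10: C, bond orders sum to 3 (valence 4) → 1 H
  atom 11: C, bond orders sum to 4 (valence 4) → 0 H
  atom 12: O, bond orders sum to 2 (valence 2) → 0 H
  atom 13: C, bond orders sum to 1 (valence 4) → 3 H
  atom 14: C, bond orders sum to 4 (valence 4) → 0 H
  atom 15: O, bond orders sum to 1 (valence 2) → 1 H
  atom 16: C, bond orders sum to 4 (valence 4) → 0 H
  atom 17: N, bond orders sum to 1 (valence 3) → 2 H
  atom 18: C, bond orders sum to 3 (valence 4) → 1 H
Totals → C:12, H:10, F:3, N:1, O:2.

C12H10F3NO2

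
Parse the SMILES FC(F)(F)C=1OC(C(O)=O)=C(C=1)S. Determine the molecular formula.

Walk through each heavy atom and fill implicit hydrogens from standard valence (C 4, N 3, O 2, S 2, halogen 1):
  atom 1: F (halogen, monovalent) → 0 H
  atom 2: C, bond orders sum to 4 (valence 4) → 0 H
  atom 3: F (halogen, monovalent) → 0 H
  atom 4: F (halogen, monovalent) → 0 H
  atom 5: C, bond orders sum to 4 (valence 4) → 0 H
  atom 6: O, bond orders sum to 2 (valence 2) → 0 H
  atom 7: C, bond orders sum to 4 (valence 4) → 0 H
  atom 8: C, bond orders sum to 4 (valence 4) → 0 H
  atom 9: O, bond orders sum to 1 (valence 2) → 1 H
  atom 10: O, bond orders sum to 2 (valence 2) → 0 H
  atom 11: C, bond orders sum to 4 (valence 4) → 0 H
  atom 12: C, bond orders sum to 3 (valence 4) → 1 H
  atom 13: S, bond orders sum to 1 (valence 2) → 1 H
Totals → C:6, H:3, F:3, O:3, S:1.
In Hill order: C6H3F3O3S.

C6H3F3O3S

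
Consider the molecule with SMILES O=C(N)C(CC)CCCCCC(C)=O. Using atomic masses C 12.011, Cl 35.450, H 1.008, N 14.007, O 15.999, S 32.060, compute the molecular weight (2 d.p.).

First, the molecular formula is C11H21NO2 (counting implicit H from valence).
  C: 11 × 12.011 = 132.121
  H: 21 × 1.008 = 21.168
  N: 1 × 14.007 = 14.007
  O: 2 × 15.999 = 31.998
Sum: 11×12.011 + 21×1.008 + 1×14.007 + 2×15.999 = 199.294 → 199.29 g/mol.

199.29 g/mol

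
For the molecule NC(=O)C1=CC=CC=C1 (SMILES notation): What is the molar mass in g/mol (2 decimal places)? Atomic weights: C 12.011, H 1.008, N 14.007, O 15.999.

121.14 g/mol

First, the molecular formula is C7H7NO (counting implicit H from valence).
  C: 7 × 12.011 = 84.077
  H: 7 × 1.008 = 7.056
  N: 1 × 14.007 = 14.007
  O: 1 × 15.999 = 15.999
Sum: 7×12.011 + 7×1.008 + 1×14.007 + 1×15.999 = 121.139 → 121.14 g/mol.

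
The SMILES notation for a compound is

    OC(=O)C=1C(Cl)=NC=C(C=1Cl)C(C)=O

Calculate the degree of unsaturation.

6

Degree of unsaturation = (number of rings) + (number of π bonds).
Ring closures in the SMILES: 1.
π bonds: 5 double bonds (each 1 DoU) → 5 DoU from unsaturation.
Total DoU = 1 + 5 = 6.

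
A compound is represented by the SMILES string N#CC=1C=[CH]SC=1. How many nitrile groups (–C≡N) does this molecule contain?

The nitrile motif appears at heavy-atom position 2 in the SMILES.
Nitrile count: 1.

1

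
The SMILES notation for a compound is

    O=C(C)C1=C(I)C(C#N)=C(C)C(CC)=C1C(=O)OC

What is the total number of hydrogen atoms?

Walk through each heavy atom and fill implicit hydrogens from standard valence (C 4, N 3, O 2, S 2, halogen 1):
  atom 1: O, bond orders sum to 2 (valence 2) → 0 H
  atom 2: C, bond orders sum to 4 (valence 4) → 0 H
  atom 3: C, bond orders sum to 1 (valence 4) → 3 H
  atom 4: C, bond orders sum to 4 (valence 4) → 0 H
  atom 5: C, bond orders sum to 4 (valence 4) → 0 H
  atom 6: I (halogen, monovalent) → 0 H
  atom 7: C, bond orders sum to 4 (valence 4) → 0 H
  atom 8: C, bond orders sum to 4 (valence 4) → 0 H
  atom 9: N, bond orders sum to 3 (valence 3) → 0 H
  atom 10: C, bond orders sum to 4 (valence 4) → 0 H
  atom 11: C, bond orders sum to 1 (valence 4) → 3 H
  atom 12: C, bond orders sum to 4 (valence 4) → 0 H
  atom 13: C, bond orders sum to 2 (valence 4) → 2 H
  atom 14: C, bond orders sum to 1 (valence 4) → 3 H
  atom 15: C, bond orders sum to 4 (valence 4) → 0 H
  atom 16: C, bond orders sum to 4 (valence 4) → 0 H
  atom 17: O, bond orders sum to 2 (valence 2) → 0 H
  atom 18: O, bond orders sum to 2 (valence 2) → 0 H
  atom 19: C, bond orders sum to 1 (valence 4) → 3 H
Total hydrogens: 14.

14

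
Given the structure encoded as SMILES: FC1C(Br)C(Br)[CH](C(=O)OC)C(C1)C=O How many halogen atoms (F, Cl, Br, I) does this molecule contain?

3

Halogen atoms appear at heavy-atom positions 1, 4, 6 (2×Br, 1×F).
Other groups present: 1 aldehyde, 1 ester.
Halogen count: 3.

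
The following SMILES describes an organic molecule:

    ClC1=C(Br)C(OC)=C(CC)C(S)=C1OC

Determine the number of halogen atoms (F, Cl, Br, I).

Halogen atoms appear at heavy-atom positions 1, 4 (1×Br, 1×Cl).
Other groups present: 2 ether, 1 thiol.
Halogen count: 2.

2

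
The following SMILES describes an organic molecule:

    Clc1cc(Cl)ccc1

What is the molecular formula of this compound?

Walk through each heavy atom and fill implicit hydrogens from standard valence (C 4, N 3, O 2, S 2, halogen 1); for lowercase aromatic atoms, an aromatic c carries 1 H when it has two neighbours and 0 H with three, and aromatic n carries 0 H:
  atom 1: Cl (halogen, monovalent) → 0 H
  atom 2: aromatic c, 3 neighbours → 0 H
  atom 3: aromatic c, 2 neighbours → 1 H
  atom 4: aromatic c, 3 neighbours → 0 H
  atom 5: Cl (halogen, monovalent) → 0 H
  atom 6: aromatic c, 2 neighbours → 1 H
  atom 7: aromatic c, 2 neighbours → 1 H
  atom 8: aromatic c, 2 neighbours → 1 H
Totals → C:6, H:4, Cl:2.

C6H4Cl2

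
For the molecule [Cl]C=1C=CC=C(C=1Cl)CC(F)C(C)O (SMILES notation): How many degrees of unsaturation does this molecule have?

Molecular formula: C10H11Cl2FO.
DoU = (2C + 2 + N − H − X) / 2, where X is the halogen count and O/S are ignored.
    = (2·10 + 2 + 0 − 11 − 3) / 2 = 8 / 2 = 4.

4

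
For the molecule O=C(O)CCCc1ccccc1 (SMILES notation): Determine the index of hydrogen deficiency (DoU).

5

Molecular formula: C10H12O2.
DoU = (2C + 2 + N − H − X) / 2, where X is the halogen count and O/S are ignored.
    = (2·10 + 2 + 0 − 12 − 0) / 2 = 10 / 2 = 5.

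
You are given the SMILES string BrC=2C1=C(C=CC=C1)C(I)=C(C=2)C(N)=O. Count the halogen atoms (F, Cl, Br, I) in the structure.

2

Halogen atoms appear at heavy-atom positions 1, 10 (1×Br, 1×I).
Other groups present: 1 amide.
Halogen count: 2.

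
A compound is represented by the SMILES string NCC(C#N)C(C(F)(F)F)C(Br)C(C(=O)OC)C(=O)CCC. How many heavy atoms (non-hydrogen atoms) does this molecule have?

22

Every atom symbol written in the SMILES (organic subset) is one heavy atom; implicit H are not written.
Heavy atoms by element → Br:1, C:13, F:3, N:2, O:3.
Total: 22.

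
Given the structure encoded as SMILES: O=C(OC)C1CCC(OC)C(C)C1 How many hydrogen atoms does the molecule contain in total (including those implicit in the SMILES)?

18

Walk through each heavy atom and fill implicit hydrogens from standard valence (C 4, N 3, O 2, S 2, halogen 1):
  atom 1: O, bond orders sum to 2 (valence 2) → 0 H
  atom 2: C, bond orders sum to 4 (valence 4) → 0 H
  atom 3: O, bond orders sum to 2 (valence 2) → 0 H
  atom 4: C, bond orders sum to 1 (valence 4) → 3 H
  atom 5: C, bond orders sum to 3 (valence 4) → 1 H
  atom 6: C, bond orders sum to 2 (valence 4) → 2 H
  atom 7: C, bond orders sum to 2 (valence 4) → 2 H
  atom 8: C, bond orders sum to 3 (valence 4) → 1 H
  atom 9: O, bond orders sum to 2 (valence 2) → 0 H
  atom 10: C, bond orders sum to 1 (valence 4) → 3 H
  atom 11: C, bond orders sum to 3 (valence 4) → 1 H
  atom 12: C, bond orders sum to 1 (valence 4) → 3 H
  atom 13: C, bond orders sum to 2 (valence 4) → 2 H
Total hydrogens: 18.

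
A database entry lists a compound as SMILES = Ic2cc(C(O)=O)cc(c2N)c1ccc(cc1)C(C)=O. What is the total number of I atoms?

Scan the SMILES for I atoms (remember two-letter symbols like Cl and Br are single atoms).
Iodine count: 1.

1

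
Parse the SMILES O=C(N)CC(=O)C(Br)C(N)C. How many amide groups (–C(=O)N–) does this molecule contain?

1

The amide motif appears at heavy-atom position 2 in the SMILES.
Other groups present: 1 ketone, 1 primary amine.
Amide count: 1.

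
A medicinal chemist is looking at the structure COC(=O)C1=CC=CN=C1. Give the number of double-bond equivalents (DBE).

5

Molecular formula: C7H7NO2.
DoU = (2C + 2 + N − H − X) / 2, where X is the halogen count and O/S are ignored.
    = (2·7 + 2 + 1 − 7 − 0) / 2 = 10 / 2 = 5.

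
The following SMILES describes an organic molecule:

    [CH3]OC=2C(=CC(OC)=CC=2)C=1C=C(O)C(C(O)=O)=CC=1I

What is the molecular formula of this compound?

C15H13IO5

Walk through each heavy atom and fill implicit hydrogens from standard valence (C 4, N 3, O 2, S 2, halogen 1):
  atom 1: C with explicit H count 3
  atom 2: O, bond orders sum to 2 (valence 2) → 0 H
  atom 3: C, bond orders sum to 4 (valence 4) → 0 H
  atom 4: C, bond orders sum to 4 (valence 4) → 0 H
  atom 5: C, bond orders sum to 3 (valence 4) → 1 H
  atom 6: C, bond orders sum to 4 (valence 4) → 0 H
  atom 7: O, bond orders sum to 2 (valence 2) → 0 H
  atom 8: C, bond orders sum to 1 (valence 4) → 3 H
  atom 9: C, bond orders sum to 3 (valence 4) → 1 H
  atom 10: C, bond orders sum to 3 (valence 4) → 1 H
  atom 11: C, bond orders sum to 4 (valence 4) → 0 H
  atom 12: C, bond orders sum to 3 (valence 4) → 1 H
  atom 13: C, bond orders sum to 4 (valence 4) → 0 H
  atom 14: O, bond orders sum to 1 (valence 2) → 1 H
  atom 15: C, bond orders sum to 4 (valence 4) → 0 H
  atom 16: C, bond orders sum to 4 (valence 4) → 0 H
  atom 17: O, bond orders sum to 1 (valence 2) → 1 H
  atom 18: O, bond orders sum to 2 (valence 2) → 0 H
  atom 19: C, bond orders sum to 3 (valence 4) → 1 H
  atom 20: C, bond orders sum to 4 (valence 4) → 0 H
  atom 21: I (halogen, monovalent) → 0 H
Totals → C:15, H:13, I:1, O:5.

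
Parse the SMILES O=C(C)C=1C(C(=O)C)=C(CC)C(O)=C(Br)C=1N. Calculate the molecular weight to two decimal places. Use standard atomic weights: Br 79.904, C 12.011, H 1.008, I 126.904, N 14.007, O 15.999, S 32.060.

300.15 g/mol

First, the molecular formula is C12H14BrNO3 (counting implicit H from valence).
  Br: 1 × 79.904 = 79.904
  C: 12 × 12.011 = 144.132
  H: 14 × 1.008 = 14.112
  N: 1 × 14.007 = 14.007
  O: 3 × 15.999 = 47.997
Sum: 1×79.904 + 12×12.011 + 14×1.008 + 1×14.007 + 3×15.999 = 300.152 → 300.15 g/mol.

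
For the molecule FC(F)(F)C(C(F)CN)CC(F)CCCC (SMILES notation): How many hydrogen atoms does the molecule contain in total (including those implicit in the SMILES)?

18

Walk through each heavy atom and fill implicit hydrogens from standard valence (C 4, N 3, O 2, S 2, halogen 1):
  atom 1: F (halogen, monovalent) → 0 H
  atom 2: C, bond orders sum to 4 (valence 4) → 0 H
  atom 3: F (halogen, monovalent) → 0 H
  atom 4: F (halogen, monovalent) → 0 H
  atom 5: C, bond orders sum to 3 (valence 4) → 1 H
  atom 6: C, bond orders sum to 3 (valence 4) → 1 H
  atom 7: F (halogen, monovalent) → 0 H
  atom 8: C, bond orders sum to 2 (valence 4) → 2 H
  atom 9: N, bond orders sum to 1 (valence 3) → 2 H
  atom 10: C, bond orders sum to 2 (valence 4) → 2 H
  atom 11: C, bond orders sum to 3 (valence 4) → 1 H
  atom 12: F (halogen, monovalent) → 0 H
  atom 13: C, bond orders sum to 2 (valence 4) → 2 H
  atom 14: C, bond orders sum to 2 (valence 4) → 2 H
  atom 15: C, bond orders sum to 2 (valence 4) → 2 H
  atom 16: C, bond orders sum to 1 (valence 4) → 3 H
Total hydrogens: 18.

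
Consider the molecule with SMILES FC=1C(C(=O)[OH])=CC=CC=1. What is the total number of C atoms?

7

Count every carbon token in the SMILES (each C, including those in ring-closure positions and inside branches).
Carbon count: 7.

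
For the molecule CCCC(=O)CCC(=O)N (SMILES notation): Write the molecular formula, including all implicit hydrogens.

Walk through each heavy atom and fill implicit hydrogens from standard valence (C 4, N 3, O 2, S 2, halogen 1):
  atom 1: C, bond orders sum to 1 (valence 4) → 3 H
  atom 2: C, bond orders sum to 2 (valence 4) → 2 H
  atom 3: C, bond orders sum to 2 (valence 4) → 2 H
  atom 4: C, bond orders sum to 4 (valence 4) → 0 H
  atom 5: O, bond orders sum to 2 (valence 2) → 0 H
  atom 6: C, bond orders sum to 2 (valence 4) → 2 H
  atom 7: C, bond orders sum to 2 (valence 4) → 2 H
  atom 8: C, bond orders sum to 4 (valence 4) → 0 H
  atom 9: O, bond orders sum to 2 (valence 2) → 0 H
  atom 10: N, bond orders sum to 1 (valence 3) → 2 H
Totals → C:7, H:13, N:1, O:2.
In Hill order: C7H13NO2.

C7H13NO2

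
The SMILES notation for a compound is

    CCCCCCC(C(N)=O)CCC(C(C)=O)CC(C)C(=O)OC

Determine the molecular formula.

Walk through each heavy atom and fill implicit hydrogens from standard valence (C 4, N 3, O 2, S 2, halogen 1):
  atom 1: C, bond orders sum to 1 (valence 4) → 3 H
  atom 2: C, bond orders sum to 2 (valence 4) → 2 H
  atom 3: C, bond orders sum to 2 (valence 4) → 2 H
  atom 4: C, bond orders sum to 2 (valence 4) → 2 H
  atom 5: C, bond orders sum to 2 (valence 4) → 2 H
  atom 6: C, bond orders sum to 2 (valence 4) → 2 H
  atom 7: C, bond orders sum to 3 (valence 4) → 1 H
  atom 8: C, bond orders sum to 4 (valence 4) → 0 H
  atom 9: N, bond orders sum to 1 (valence 3) → 2 H
  atom 10: O, bond orders sum to 2 (valence 2) → 0 H
  atom 11: C, bond orders sum to 2 (valence 4) → 2 H
  atom 12: C, bond orders sum to 2 (valence 4) → 2 H
  atom 13: C, bond orders sum to 3 (valence 4) → 1 H
  atom 14: C, bond orders sum to 4 (valence 4) → 0 H
  atom 15: C, bond orders sum to 1 (valence 4) → 3 H
  atom 16: O, bond orders sum to 2 (valence 2) → 0 H
  atom 17: C, bond orders sum to 2 (valence 4) → 2 H
  atom 18: C, bond orders sum to 3 (valence 4) → 1 H
  atom 19: C, bond orders sum to 1 (valence 4) → 3 H
  atom 20: C, bond orders sum to 4 (valence 4) → 0 H
  atom 21: O, bond orders sum to 2 (valence 2) → 0 H
  atom 22: O, bond orders sum to 2 (valence 2) → 0 H
  atom 23: C, bond orders sum to 1 (valence 4) → 3 H
Totals → C:18, H:33, N:1, O:4.
In Hill order: C18H33NO4.

C18H33NO4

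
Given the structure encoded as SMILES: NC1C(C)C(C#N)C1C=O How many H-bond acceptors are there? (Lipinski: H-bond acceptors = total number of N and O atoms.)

3

N atoms: 2; O atoms: 1.
Lipinski HBA = 2 + 1 = 3.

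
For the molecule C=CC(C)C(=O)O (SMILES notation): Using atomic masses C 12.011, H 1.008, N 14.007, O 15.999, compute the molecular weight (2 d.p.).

100.12 g/mol

First, the molecular formula is C5H8O2 (counting implicit H from valence).
  C: 5 × 12.011 = 60.055
  H: 8 × 1.008 = 8.064
  O: 2 × 15.999 = 31.998
Sum: 5×12.011 + 8×1.008 + 2×15.999 = 100.117 → 100.12 g/mol.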